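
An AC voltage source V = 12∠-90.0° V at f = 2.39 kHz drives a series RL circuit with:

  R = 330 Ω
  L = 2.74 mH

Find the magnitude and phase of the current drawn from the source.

Step 1 — Angular frequency: ω = 2π·f = 2π·2390 = 1.502e+04 rad/s.
Step 2 — Component impedances:
  R: Z = R = 330 Ω
  L: Z = jωL = j·1.502e+04·0.00274 = 0 + j41.15 Ω
Step 3 — Series combination: Z_total = R + L = 330 + j41.15 Ω = 332.6∠7.1° Ω.
Step 4 — Source phasor: V = 12∠-90.0° V = 0 - j12 V.
Step 5 — Ohm's law: I = V / Z_total = (0 - j12) / (330 + j41.15) = -0.004465 - j0.03581 A.
Step 6 — Convert to polar: |I| = 0.03608 A, ∠I = -97.1°.

I = 0.03608∠-97.1° A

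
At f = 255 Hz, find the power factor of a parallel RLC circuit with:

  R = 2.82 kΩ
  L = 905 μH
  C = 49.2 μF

Step 1 — Angular frequency: ω = 2π·f = 2π·255 = 1602 rad/s.
Step 2 — Component impedances:
  R: Z = R = 2820 Ω
  L: Z = jωL = j·1602·0.000905 = 0 + j1.45 Ω
  C: Z = 1/(jωC) = -j/(ω·C) = 0 - j12.69 Ω
Step 3 — Parallel combination: 1/Z_total = 1/R + 1/L + 1/C; Z_total = 0.0009504 + j1.637 Ω = 1.637∠90.0° Ω.
Step 4 — Power factor: PF = cos(φ) = Re(Z)/|Z| = 0.000950422/1.63713 = 0.0005805.
Step 5 — Type: Im(Z) = 1.637 ⇒ lagging (phase φ = 90.0°).

PF = 0.0005805 (lagging, φ = 90.0°)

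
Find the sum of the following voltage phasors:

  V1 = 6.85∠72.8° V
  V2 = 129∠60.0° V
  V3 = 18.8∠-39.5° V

Step 1 — Convert each phasor to rectangular form:
  V1 = 6.85·(cos(72.8°) + j·sin(72.8°)) = 2.026 + j6.544 V
  V2 = 129·(cos(60.0°) + j·sin(60.0°)) = 64.5 + j111.7 V
  V3 = 18.8·(cos(-39.5°) + j·sin(-39.5°)) = 14.51 - j11.96 V
Step 2 — Sum components: V_total = 81.03 + j106.3 V.
Step 3 — Convert to polar: |V_total| = 133.7 V, ∠V_total = 52.7°.

V_total = 133.7∠52.7° V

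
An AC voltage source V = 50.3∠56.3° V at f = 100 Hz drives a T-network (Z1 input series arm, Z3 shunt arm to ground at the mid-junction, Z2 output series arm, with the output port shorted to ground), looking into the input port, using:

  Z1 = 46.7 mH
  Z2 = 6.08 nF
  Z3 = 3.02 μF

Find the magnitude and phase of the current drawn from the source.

Step 1 — Angular frequency: ω = 2π·f = 2π·100 = 628.3 rad/s.
Step 2 — Component impedances:
  Z1: Z = jωL = j·628.3·0.0467 = 0 + j29.34 Ω
  Z2: Z = 1/(jωC) = -j/(ω·C) = 0 - j2.618e+05 Ω
  Z3: Z = 1/(jωC) = -j/(ω·C) = 0 - j527 Ω
Step 3 — With the output port shorted to ground, the output series arm Z2 runs from the junction to ground; the shunt arm Z3 also runs from the junction to ground. They appear in parallel: Z3 || Z2 = 0 - j525.9 Ω.
Step 4 — Series with input arm Z1: Z_in = Z1 + (Z3 || Z2) = 0 - j496.6 Ω = 496.6∠-90.0° Ω.
Step 5 — Source phasor: V = 50.3∠56.3° V = 27.91 + j41.85 V.
Step 6 — Ohm's law: I = V / Z_total = (27.91 + j41.85) / (0 - j496.6) = -0.08427 + j0.0562 A.
Step 7 — Convert to polar: |I| = 0.1013 A, ∠I = 146.3°.

I = 0.1013∠146.3° A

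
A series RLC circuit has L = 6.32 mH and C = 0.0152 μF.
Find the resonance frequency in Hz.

Step 1 — Resonance condition Im(Z)=0 gives ω₀ = 1/√(LC).
Step 2 — ω₀ = 1/√(0.00632·1.52e-08) = 1.02e+05 rad/s.
Step 3 — f₀ = ω₀/(2π) = 1.624e+04 Hz.

f₀ = 1.624e+04 Hz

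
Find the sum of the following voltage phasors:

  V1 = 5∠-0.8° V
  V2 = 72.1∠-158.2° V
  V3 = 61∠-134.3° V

Step 1 — Convert each phasor to rectangular form:
  V1 = 5·(cos(-0.8°) + j·sin(-0.8°)) = 5 - j0.06981 V
  V2 = 72.1·(cos(-158.2°) + j·sin(-158.2°)) = -66.94 - j26.78 V
  V3 = 61·(cos(-134.3°) + j·sin(-134.3°)) = -42.6 - j43.66 V
Step 2 — Sum components: V_total = -104.5 - j70.5 V.
Step 3 — Convert to polar: |V_total| = 126.1 V, ∠V_total = -146.0°.

V_total = 126.1∠-146.0° V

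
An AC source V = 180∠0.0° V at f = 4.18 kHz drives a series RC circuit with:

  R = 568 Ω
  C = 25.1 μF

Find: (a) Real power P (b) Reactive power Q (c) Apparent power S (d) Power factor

Step 1 — Angular frequency: ω = 2π·f = 2π·4180 = 2.626e+04 rad/s.
Step 2 — Component impedances:
  R: Z = R = 568 Ω
  C: Z = 1/(jωC) = -j/(ω·C) = 0 - j1.517 Ω
Step 3 — Series combination: Z_total = R + C = 568 - j1.517 Ω = 568∠-0.2° Ω.
Step 4 — Source phasor: V = 180∠0.0° V = 180 V.
Step 5 — Current: I = V / Z = 0.3169 + j0.0008463 A = 0.3169∠0.2° A.
Step 6 — Complex power: S = V·I* = 57.04 - j0.1523 VA.
Step 7 — Real power: P = Re(S) = 57.04 W.
Step 8 — Reactive power: Q = Im(S) = -0.1523 VAR.
Step 9 — Apparent power: |S| = 57.04 VA.
Step 10 — Power factor: PF = P/|S| = 1 (leading).

(a) P = 57.04 W  (b) Q = -0.1523 VAR  (c) S = 57.04 VA  (d) PF = 1 (leading)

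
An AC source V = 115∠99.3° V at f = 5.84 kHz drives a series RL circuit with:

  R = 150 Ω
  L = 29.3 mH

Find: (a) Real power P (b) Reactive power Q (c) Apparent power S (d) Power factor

Step 1 — Angular frequency: ω = 2π·f = 2π·5840 = 3.669e+04 rad/s.
Step 2 — Component impedances:
  R: Z = R = 150 Ω
  L: Z = jωL = j·3.669e+04·0.0293 = 0 + j1075 Ω
Step 3 — Series combination: Z_total = R + L = 150 + j1075 Ω = 1086∠82.1° Ω.
Step 4 — Source phasor: V = 115∠99.3° V = -18.58 + j113.5 V.
Step 5 — Current: I = V / Z = 0.1012 + j0.0314 A = 0.1059∠17.2° A.
Step 6 — Complex power: S = V·I* = 1.683 + j12.07 VA.
Step 7 — Real power: P = Re(S) = 1.683 W.
Step 8 — Reactive power: Q = Im(S) = 12.07 VAR.
Step 9 — Apparent power: |S| = 12.18 VA.
Step 10 — Power factor: PF = P/|S| = 0.1382 (lagging).

(a) P = 1.683 W  (b) Q = 12.07 VAR  (c) S = 12.18 VA  (d) PF = 0.1382 (lagging)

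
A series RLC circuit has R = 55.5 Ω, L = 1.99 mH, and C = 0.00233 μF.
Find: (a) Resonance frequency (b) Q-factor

Step 1 — Resonance condition Im(Z)=0 gives ω₀ = 1/√(LC).
Step 2 — ω₀ = 1/√(0.00199·2.33e-09) = 4.644e+05 rad/s.
Step 3 — f₀ = ω₀/(2π) = 7.391e+04 Hz.
Step 4 — Series Q: Q = ω₀L/R = 4.644e+05·0.00199/55.5 = 16.65.

(a) f₀ = 7.391e+04 Hz  (b) Q = 16.65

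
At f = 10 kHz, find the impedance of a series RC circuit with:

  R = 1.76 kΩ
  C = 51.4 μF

Step 1 — Angular frequency: ω = 2π·f = 2π·1e+04 = 6.283e+04 rad/s.
Step 2 — Component impedances:
  R: Z = R = 1760 Ω
  C: Z = 1/(jωC) = -j/(ω·C) = 0 - j0.3096 Ω
Step 3 — Series combination: Z_total = R + C = 1760 - j0.3096 Ω = 1760∠-0.0° Ω.

Z = 1760 - j0.3096 Ω = 1760∠-0.0° Ω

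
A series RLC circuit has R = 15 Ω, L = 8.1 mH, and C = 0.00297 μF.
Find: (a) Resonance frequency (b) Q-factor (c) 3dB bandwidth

Step 1 — Resonance: ω₀ = 1/√(LC) = 1/√(0.0081·2.97e-09) = 2.039e+05 rad/s.
Step 2 — f₀ = ω₀/(2π) = 3.245e+04 Hz.
Step 3 — Series Q: Q = ω₀L/R = 2.039e+05·0.0081/15 = 110.1.
Step 4 — Bandwidth: Δω = ω₀/Q = 1852 rad/s; BW = Δω/(2π) = 294.7 Hz.

(a) f₀ = 3.245e+04 Hz  (b) Q = 110.1  (c) BW = 294.7 Hz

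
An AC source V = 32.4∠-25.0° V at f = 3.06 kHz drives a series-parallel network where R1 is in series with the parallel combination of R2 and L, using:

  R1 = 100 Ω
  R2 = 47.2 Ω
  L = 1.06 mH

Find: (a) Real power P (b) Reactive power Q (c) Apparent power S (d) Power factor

Step 1 — Angular frequency: ω = 2π·f = 2π·3060 = 1.923e+04 rad/s.
Step 2 — Component impedances:
  R1: Z = R = 100 Ω
  R2: Z = R = 47.2 Ω
  L: Z = jωL = j·1.923e+04·0.00106 = 0 + j20.38 Ω
Step 3 — Parallel branch: R2 || L = 1/(1/R2 + 1/L) = 7.417 + j17.18 Ω.
Step 4 — Series with R1: Z_total = R1 + (R2 || L) = 107.4 + j17.18 Ω = 108.8∠9.1° Ω.
Step 5 — Source phasor: V = 32.4∠-25.0° V = 29.36 - j13.69 V.
Step 6 — Current: I = V / Z = 0.2467 - j0.1669 A = 0.2978∠-34.1° A.
Step 7 — Complex power: S = V·I* = 9.529 + j1.524 VA.
Step 8 — Real power: P = Re(S) = 9.529 W.
Step 9 — Reactive power: Q = Im(S) = 1.524 VAR.
Step 10 — Apparent power: |S| = 9.65 VA.
Step 11 — Power factor: PF = P/|S| = 0.9875 (lagging).

(a) P = 9.529 W  (b) Q = 1.524 VAR  (c) S = 9.65 VA  (d) PF = 0.9875 (lagging)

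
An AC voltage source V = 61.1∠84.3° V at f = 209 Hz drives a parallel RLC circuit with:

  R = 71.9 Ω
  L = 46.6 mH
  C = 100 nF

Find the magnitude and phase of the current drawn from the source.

Step 1 — Angular frequency: ω = 2π·f = 2π·209 = 1313 rad/s.
Step 2 — Component impedances:
  R: Z = R = 71.9 Ω
  L: Z = jωL = j·1313·0.0466 = 0 + j61.19 Ω
  C: Z = 1/(jωC) = -j/(ω·C) = 0 - j7615 Ω
Step 3 — Parallel combination: 1/Z_total = 1/R + 1/L + 1/C; Z_total = 30.49 + j35.53 Ω = 46.82∠49.4° Ω.
Step 4 — Source phasor: V = 61.1∠84.3° V = 6.068 + j60.8 V.
Step 5 — Ohm's law: I = V / Z_total = (6.068 + j60.8) / (30.49 + j35.53) = 1.07 + j0.7472 A.
Step 6 — Convert to polar: |I| = 1.305 A, ∠I = 34.9°.

I = 1.305∠34.9° A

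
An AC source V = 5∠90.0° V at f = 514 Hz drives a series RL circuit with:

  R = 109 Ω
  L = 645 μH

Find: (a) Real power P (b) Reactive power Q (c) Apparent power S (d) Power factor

Step 1 — Angular frequency: ω = 2π·f = 2π·514 = 3230 rad/s.
Step 2 — Component impedances:
  R: Z = R = 109 Ω
  L: Z = jωL = j·3230·0.000645 = 0 + j2.083 Ω
Step 3 — Series combination: Z_total = R + L = 109 + j2.083 Ω = 109∠1.1° Ω.
Step 4 — Source phasor: V = 5∠90.0° V = 0 + j5 V.
Step 5 — Current: I = V / Z = 0.0008763 + j0.04585 A = 0.04586∠88.9° A.
Step 6 — Complex power: S = V·I* = 0.2293 + j0.004382 VA.
Step 7 — Real power: P = Re(S) = 0.2293 W.
Step 8 — Reactive power: Q = Im(S) = 0.004382 VAR.
Step 9 — Apparent power: |S| = 0.2293 VA.
Step 10 — Power factor: PF = P/|S| = 0.9998 (lagging).

(a) P = 0.2293 W  (b) Q = 0.004382 VAR  (c) S = 0.2293 VA  (d) PF = 0.9998 (lagging)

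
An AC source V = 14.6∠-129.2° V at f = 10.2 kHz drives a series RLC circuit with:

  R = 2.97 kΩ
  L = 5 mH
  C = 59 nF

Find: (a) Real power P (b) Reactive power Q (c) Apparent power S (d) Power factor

Step 1 — Angular frequency: ω = 2π·f = 2π·1.02e+04 = 6.409e+04 rad/s.
Step 2 — Component impedances:
  R: Z = R = 2970 Ω
  L: Z = jωL = j·6.409e+04·0.005 = 0 + j320.4 Ω
  C: Z = 1/(jωC) = -j/(ω·C) = 0 - j264.5 Ω
Step 3 — Series combination: Z_total = R + L + C = 2970 + j55.98 Ω = 2971∠1.1° Ω.
Step 4 — Source phasor: V = 14.6∠-129.2° V = -9.228 - j11.31 V.
Step 5 — Current: I = V / Z = -0.003178 - j0.00375 A = 0.004915∠-130.3° A.
Step 6 — Complex power: S = V·I* = 0.07175 + j0.001352 VA.
Step 7 — Real power: P = Re(S) = 0.07175 W.
Step 8 — Reactive power: Q = Im(S) = 0.001352 VAR.
Step 9 — Apparent power: |S| = 0.07176 VA.
Step 10 — Power factor: PF = P/|S| = 0.9998 (lagging).

(a) P = 0.07175 W  (b) Q = 0.001352 VAR  (c) S = 0.07176 VA  (d) PF = 0.9998 (lagging)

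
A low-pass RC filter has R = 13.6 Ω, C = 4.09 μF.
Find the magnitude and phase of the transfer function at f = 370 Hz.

Step 1 — Angular frequency: ω = 2π·370 = 2325 rad/s.
Step 2 — Transfer function: H(jω) = 1/(1 + jωRC).
Step 3 — Denominator: 1 + jωRC = 1 + j·2325·13.6·4.09e-06 = 1 + j0.1293.
Step 4 — H = 0.9836 - j0.1272.
Step 5 — Magnitude: |H| = 0.9917 (-0.1 dB); phase: φ = -7.4°.

|H| = 0.9917 (-0.1 dB), φ = -7.4°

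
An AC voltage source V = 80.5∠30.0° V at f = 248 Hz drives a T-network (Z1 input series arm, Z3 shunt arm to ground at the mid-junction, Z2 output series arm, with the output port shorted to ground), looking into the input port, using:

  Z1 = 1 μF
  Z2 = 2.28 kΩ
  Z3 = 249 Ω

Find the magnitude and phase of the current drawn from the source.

Step 1 — Angular frequency: ω = 2π·f = 2π·248 = 1558 rad/s.
Step 2 — Component impedances:
  Z1: Z = 1/(jωC) = -j/(ω·C) = 0 - j641.8 Ω
  Z2: Z = R = 2280 Ω
  Z3: Z = R = 249 Ω
Step 3 — With the output port shorted to ground, the output series arm Z2 runs from the junction to ground; the shunt arm Z3 also runs from the junction to ground. They appear in parallel: Z3 || Z2 = 224.5 Ω.
Step 4 — Series with input arm Z1: Z_in = Z1 + (Z3 || Z2) = 224.5 - j641.8 Ω = 679.9∠-70.7° Ω.
Step 5 — Source phasor: V = 80.5∠30.0° V = 69.72 + j40.25 V.
Step 6 — Ohm's law: I = V / Z_total = (69.72 + j40.25) / (224.5 - j641.8) = -0.02202 + j0.1163 A.
Step 7 — Convert to polar: |I| = 0.1184 A, ∠I = 100.7°.

I = 0.1184∠100.7° A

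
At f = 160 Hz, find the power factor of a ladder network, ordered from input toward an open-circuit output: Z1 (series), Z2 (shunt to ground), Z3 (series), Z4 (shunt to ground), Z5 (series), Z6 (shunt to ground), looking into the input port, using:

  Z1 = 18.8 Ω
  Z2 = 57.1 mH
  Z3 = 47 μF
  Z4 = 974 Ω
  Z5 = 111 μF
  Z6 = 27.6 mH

Step 1 — Angular frequency: ω = 2π·f = 2π·160 = 1005 rad/s.
Step 2 — Component impedances:
  Z1: Z = R = 18.8 Ω
  Z2: Z = jωL = j·1005·0.0571 = 0 + j57.4 Ω
  Z3: Z = 1/(jωC) = -j/(ω·C) = 0 - j21.16 Ω
  Z4: Z = R = 974 Ω
  Z5: Z = 1/(jωC) = -j/(ω·C) = 0 - j8.961 Ω
  Z6: Z = jωL = j·1005·0.0276 = 0 + j27.75 Ω
Step 3 — Ladder network (open output): work backward from the far end, alternating series and parallel combinations. Z_in = 19.19 - j2.487 Ω = 19.35∠-7.4° Ω.
Step 4 — Power factor: PF = cos(φ) = Re(Z)/|Z| = 19.19/19.35 = 0.9917.
Step 5 — Type: Im(Z) = -2.487 ⇒ leading (phase φ = -7.4°).

PF = 0.9917 (leading, φ = -7.4°)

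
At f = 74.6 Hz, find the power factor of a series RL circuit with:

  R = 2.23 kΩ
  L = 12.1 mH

Step 1 — Angular frequency: ω = 2π·f = 2π·74.6 = 468.7 rad/s.
Step 2 — Component impedances:
  R: Z = R = 2230 Ω
  L: Z = jωL = j·468.7·0.0121 = 0 + j5.672 Ω
Step 3 — Series combination: Z_total = R + L = 2230 + j5.672 Ω = 2230∠0.1° Ω.
Step 4 — Power factor: PF = cos(φ) = Re(Z)/|Z| = 2230/2230 = 1.
Step 5 — Type: Im(Z) = 5.672 ⇒ lagging (phase φ = 0.1°).

PF = 1 (lagging, φ = 0.1°)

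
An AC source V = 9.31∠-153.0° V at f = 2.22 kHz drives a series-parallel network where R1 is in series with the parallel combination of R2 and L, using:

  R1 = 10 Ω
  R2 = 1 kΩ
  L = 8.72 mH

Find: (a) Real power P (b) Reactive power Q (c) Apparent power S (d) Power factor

Step 1 — Angular frequency: ω = 2π·f = 2π·2220 = 1.395e+04 rad/s.
Step 2 — Component impedances:
  R1: Z = R = 10 Ω
  R2: Z = R = 1000 Ω
  L: Z = jωL = j·1.395e+04·0.00872 = 0 + j121.6 Ω
Step 3 — Parallel branch: R2 || L = 1/(1/R2 + 1/L) = 14.58 + j119.9 Ω.
Step 4 — Series with R1: Z_total = R1 + (R2 || L) = 24.58 + j119.9 Ω = 122.4∠78.4° Ω.
Step 5 — Source phasor: V = 9.31∠-153.0° V = -8.295 - j4.227 V.
Step 6 — Current: I = V / Z = -0.04746 + j0.05948 A = 0.07609∠128.6° A.
Step 7 — Complex power: S = V·I* = 0.1423 + j0.694 VA.
Step 8 — Real power: P = Re(S) = 0.1423 W.
Step 9 — Reactive power: Q = Im(S) = 0.694 VAR.
Step 10 — Apparent power: |S| = 0.7084 VA.
Step 11 — Power factor: PF = P/|S| = 0.2009 (lagging).

(a) P = 0.1423 W  (b) Q = 0.694 VAR  (c) S = 0.7084 VA  (d) PF = 0.2009 (lagging)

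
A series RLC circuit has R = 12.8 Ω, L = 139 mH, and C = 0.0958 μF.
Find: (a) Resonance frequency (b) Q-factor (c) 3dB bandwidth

Step 1 — Resonance: ω₀ = 1/√(LC) = 1/√(0.139·9.58e-08) = 8666 rad/s.
Step 2 — f₀ = ω₀/(2π) = 1379 Hz.
Step 3 — Series Q: Q = ω₀L/R = 8666·0.139/12.8 = 94.11.
Step 4 — Bandwidth: Δω = ω₀/Q = 92.09 rad/s; BW = Δω/(2π) = 14.66 Hz.

(a) f₀ = 1379 Hz  (b) Q = 94.11  (c) BW = 14.66 Hz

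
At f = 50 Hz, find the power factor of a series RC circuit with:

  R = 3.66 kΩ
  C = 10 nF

Step 1 — Angular frequency: ω = 2π·f = 2π·50 = 314.2 rad/s.
Step 2 — Component impedances:
  R: Z = R = 3660 Ω
  C: Z = 1/(jωC) = -j/(ω·C) = 0 - j3.183e+05 Ω
Step 3 — Series combination: Z_total = R + C = 3660 - j3.183e+05 Ω = 3.183e+05∠-89.3° Ω.
Step 4 — Power factor: PF = cos(φ) = Re(Z)/|Z| = 3660/3.183e+05 = 0.0115.
Step 5 — Type: Im(Z) = -3.183e+05 ⇒ leading (phase φ = -89.3°).

PF = 0.0115 (leading, φ = -89.3°)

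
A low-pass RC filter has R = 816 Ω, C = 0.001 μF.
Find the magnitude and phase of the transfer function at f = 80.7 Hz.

Step 1 — Angular frequency: ω = 2π·80.7 = 507.1 rad/s.
Step 2 — Transfer function: H(jω) = 1/(1 + jωRC).
Step 3 — Denominator: 1 + jωRC = 1 + j·507.1·816·1e-09 = 1 + j0.0004138.
Step 4 — H = 1 - j0.0004138.
Step 5 — Magnitude: |H| = 1 (-0.0 dB); phase: φ = -0.0°.

|H| = 1 (-0.0 dB), φ = -0.0°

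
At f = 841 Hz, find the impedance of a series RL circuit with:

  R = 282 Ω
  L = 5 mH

Step 1 — Angular frequency: ω = 2π·f = 2π·841 = 5284 rad/s.
Step 2 — Component impedances:
  R: Z = R = 282 Ω
  L: Z = jωL = j·5284·0.005 = 0 + j26.42 Ω
Step 3 — Series combination: Z_total = R + L = 282 + j26.42 Ω = 283.2∠5.4° Ω.

Z = 282 + j26.42 Ω = 283.2∠5.4° Ω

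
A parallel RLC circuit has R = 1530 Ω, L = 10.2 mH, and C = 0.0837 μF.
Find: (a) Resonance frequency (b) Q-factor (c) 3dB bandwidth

Step 1 — Resonance: ω₀ = 1/√(LC) = 1/√(0.0102·8.37e-08) = 3.422e+04 rad/s.
Step 2 — f₀ = ω₀/(2π) = 5447 Hz.
Step 3 — Parallel Q: Q = R/(ω₀L) = 1530/(3.422e+04·0.0102) = 4.383.
Step 4 — Bandwidth: Δω = ω₀/Q = 7809 rad/s; BW = Δω/(2π) = 1243 Hz.

(a) f₀ = 5447 Hz  (b) Q = 4.383  (c) BW = 1243 Hz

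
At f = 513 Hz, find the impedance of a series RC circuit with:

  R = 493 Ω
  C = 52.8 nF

Step 1 — Angular frequency: ω = 2π·f = 2π·513 = 3223 rad/s.
Step 2 — Component impedances:
  R: Z = R = 493 Ω
  C: Z = 1/(jωC) = -j/(ω·C) = 0 - j5876 Ω
Step 3 — Series combination: Z_total = R + C = 493 - j5876 Ω = 5896∠-85.2° Ω.

Z = 493 - j5876 Ω = 5896∠-85.2° Ω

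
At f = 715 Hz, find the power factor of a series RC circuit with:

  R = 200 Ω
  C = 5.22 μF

Step 1 — Angular frequency: ω = 2π·f = 2π·715 = 4492 rad/s.
Step 2 — Component impedances:
  R: Z = R = 200 Ω
  C: Z = 1/(jωC) = -j/(ω·C) = 0 - j42.64 Ω
Step 3 — Series combination: Z_total = R + C = 200 - j42.64 Ω = 204.5∠-12.0° Ω.
Step 4 — Power factor: PF = cos(φ) = Re(Z)/|Z| = 200/204.5 = 0.978.
Step 5 — Type: Im(Z) = -42.64 ⇒ leading (phase φ = -12.0°).

PF = 0.978 (leading, φ = -12.0°)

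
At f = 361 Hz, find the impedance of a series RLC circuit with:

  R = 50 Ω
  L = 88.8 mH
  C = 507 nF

Step 1 — Angular frequency: ω = 2π·f = 2π·361 = 2268 rad/s.
Step 2 — Component impedances:
  R: Z = R = 50 Ω
  L: Z = jωL = j·2268·0.0888 = 0 + j201.4 Ω
  C: Z = 1/(jωC) = -j/(ω·C) = 0 - j869.6 Ω
Step 3 — Series combination: Z_total = R + L + C = 50 - j668.2 Ω = 670∠-85.7° Ω.

Z = 50 - j668.2 Ω = 670∠-85.7° Ω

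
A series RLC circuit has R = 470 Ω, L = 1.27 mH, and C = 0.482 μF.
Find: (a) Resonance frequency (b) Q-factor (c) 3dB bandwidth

Step 1 — Resonance: ω₀ = 1/√(LC) = 1/√(0.00127·4.82e-07) = 4.042e+04 rad/s.
Step 2 — f₀ = ω₀/(2π) = 6433 Hz.
Step 3 — Series Q: Q = ω₀L/R = 4.042e+04·0.00127/470 = 0.1092.
Step 4 — Bandwidth: Δω = ω₀/Q = 3.701e+05 rad/s; BW = Δω/(2π) = 5.89e+04 Hz.

(a) f₀ = 6433 Hz  (b) Q = 0.1092  (c) BW = 5.89e+04 Hz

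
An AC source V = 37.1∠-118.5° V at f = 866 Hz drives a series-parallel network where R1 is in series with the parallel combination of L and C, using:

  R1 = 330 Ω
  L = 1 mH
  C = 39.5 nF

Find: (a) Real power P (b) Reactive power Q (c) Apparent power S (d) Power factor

Step 1 — Angular frequency: ω = 2π·f = 2π·866 = 5441 rad/s.
Step 2 — Component impedances:
  R1: Z = R = 330 Ω
  L: Z = jωL = j·5441·0.001 = 0 + j5.441 Ω
  C: Z = 1/(jωC) = -j/(ω·C) = 0 - j4653 Ω
Step 3 — Parallel branch: L || C = 1/(1/L + 1/C) = 0 + j5.448 Ω.
Step 4 — Series with R1: Z_total = R1 + (L || C) = 330 + j5.448 Ω = 330∠0.9° Ω.
Step 5 — Source phasor: V = 37.1∠-118.5° V = -17.7 - j32.6 V.
Step 6 — Current: I = V / Z = -0.05526 - j0.09789 A = 0.1124∠-119.4° A.
Step 7 — Complex power: S = V·I* = 4.17 + j0.06883 VA.
Step 8 — Real power: P = Re(S) = 4.17 W.
Step 9 — Reactive power: Q = Im(S) = 0.06883 VAR.
Step 10 — Apparent power: |S| = 4.17 VA.
Step 11 — Power factor: PF = P/|S| = 0.9999 (lagging).

(a) P = 4.17 W  (b) Q = 0.06883 VAR  (c) S = 4.17 VA  (d) PF = 0.9999 (lagging)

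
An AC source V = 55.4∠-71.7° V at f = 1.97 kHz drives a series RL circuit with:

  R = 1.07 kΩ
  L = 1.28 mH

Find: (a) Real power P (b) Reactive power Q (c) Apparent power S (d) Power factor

Step 1 — Angular frequency: ω = 2π·f = 2π·1970 = 1.238e+04 rad/s.
Step 2 — Component impedances:
  R: Z = R = 1070 Ω
  L: Z = jωL = j·1.238e+04·0.00128 = 0 + j15.84 Ω
Step 3 — Series combination: Z_total = R + L = 1070 + j15.84 Ω = 1070∠0.8° Ω.
Step 4 — Source phasor: V = 55.4∠-71.7° V = 17.4 - j52.6 V.
Step 5 — Current: I = V / Z = 0.01553 - j0.04939 A = 0.05177∠-72.5° A.
Step 6 — Complex power: S = V·I* = 2.868 + j0.04246 VA.
Step 7 — Real power: P = Re(S) = 2.868 W.
Step 8 — Reactive power: Q = Im(S) = 0.04246 VAR.
Step 9 — Apparent power: |S| = 2.868 VA.
Step 10 — Power factor: PF = P/|S| = 0.9999 (lagging).

(a) P = 2.868 W  (b) Q = 0.04246 VAR  (c) S = 2.868 VA  (d) PF = 0.9999 (lagging)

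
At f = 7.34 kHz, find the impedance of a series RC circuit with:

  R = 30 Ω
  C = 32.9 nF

Step 1 — Angular frequency: ω = 2π·f = 2π·7340 = 4.612e+04 rad/s.
Step 2 — Component impedances:
  R: Z = R = 30 Ω
  C: Z = 1/(jωC) = -j/(ω·C) = 0 - j659.1 Ω
Step 3 — Series combination: Z_total = R + C = 30 - j659.1 Ω = 659.7∠-87.4° Ω.

Z = 30 - j659.1 Ω = 659.7∠-87.4° Ω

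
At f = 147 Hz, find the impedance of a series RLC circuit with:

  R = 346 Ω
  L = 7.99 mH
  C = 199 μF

Step 1 — Angular frequency: ω = 2π·f = 2π·147 = 923.6 rad/s.
Step 2 — Component impedances:
  R: Z = R = 346 Ω
  L: Z = jωL = j·923.6·0.00799 = 0 + j7.38 Ω
  C: Z = 1/(jωC) = -j/(ω·C) = 0 - j5.441 Ω
Step 3 — Series combination: Z_total = R + L + C = 346 + j1.939 Ω = 346∠0.3° Ω.

Z = 346 + j1.939 Ω = 346∠0.3° Ω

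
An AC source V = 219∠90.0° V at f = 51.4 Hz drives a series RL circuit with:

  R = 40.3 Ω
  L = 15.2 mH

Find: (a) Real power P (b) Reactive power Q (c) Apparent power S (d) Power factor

Step 1 — Angular frequency: ω = 2π·f = 2π·51.4 = 323 rad/s.
Step 2 — Component impedances:
  R: Z = R = 40.3 Ω
  L: Z = jωL = j·323·0.0152 = 0 + j4.909 Ω
Step 3 — Series combination: Z_total = R + L = 40.3 + j4.909 Ω = 40.6∠6.9° Ω.
Step 4 — Source phasor: V = 219∠90.0° V = 0 + j219 V.
Step 5 — Current: I = V / Z = 0.6523 + j5.355 A = 5.394∠83.1° A.
Step 6 — Complex power: S = V·I* = 1173 + j142.8 VA.
Step 7 — Real power: P = Re(S) = 1173 W.
Step 8 — Reactive power: Q = Im(S) = 142.8 VAR.
Step 9 — Apparent power: |S| = 1181 VA.
Step 10 — Power factor: PF = P/|S| = 0.9927 (lagging).

(a) P = 1173 W  (b) Q = 142.8 VAR  (c) S = 1181 VA  (d) PF = 0.9927 (lagging)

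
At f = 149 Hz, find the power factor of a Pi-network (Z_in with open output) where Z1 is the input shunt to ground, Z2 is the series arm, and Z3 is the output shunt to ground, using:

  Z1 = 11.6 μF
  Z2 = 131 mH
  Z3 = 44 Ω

Step 1 — Angular frequency: ω = 2π·f = 2π·149 = 936.2 rad/s.
Step 2 — Component impedances:
  Z1: Z = 1/(jωC) = -j/(ω·C) = 0 - j92.08 Ω
  Z2: Z = jωL = j·936.2·0.131 = 0 + j122.6 Ω
  Z3: Z = R = 44 Ω
Step 3 — With open output, the series arm Z2 and the output shunt Z3 appear in series to ground: Z2 + Z3 = 44 + j122.6 Ω.
Step 4 — Parallel with input shunt Z1: Z_in = Z1 || (Z2 + Z3) = 130 - j182.4 Ω = 224∠-54.5° Ω.
Step 5 — Power factor: PF = cos(φ) = Re(Z)/|Z| = 130/223.96 = 0.5805.
Step 6 — Type: Im(Z) = -182.4 ⇒ leading (phase φ = -54.5°).

PF = 0.5805 (leading, φ = -54.5°)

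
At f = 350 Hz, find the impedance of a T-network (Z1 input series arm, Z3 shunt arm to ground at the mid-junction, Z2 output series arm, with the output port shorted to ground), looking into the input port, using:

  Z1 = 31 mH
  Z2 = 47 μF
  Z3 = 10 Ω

Step 1 — Angular frequency: ω = 2π·f = 2π·350 = 2199 rad/s.
Step 2 — Component impedances:
  Z1: Z = jωL = j·2199·0.031 = 0 + j68.17 Ω
  Z2: Z = 1/(jωC) = -j/(ω·C) = 0 - j9.675 Ω
  Z3: Z = R = 10 Ω
Step 3 — With the output port shorted to ground, the output series arm Z2 runs from the junction to ground; the shunt arm Z3 also runs from the junction to ground. They appear in parallel: Z3 || Z2 = 4.835 - j4.997 Ω.
Step 4 — Series with input arm Z1: Z_in = Z1 + (Z3 || Z2) = 4.835 + j63.18 Ω = 63.36∠85.6° Ω.

Z = 4.835 + j63.18 Ω = 63.36∠85.6° Ω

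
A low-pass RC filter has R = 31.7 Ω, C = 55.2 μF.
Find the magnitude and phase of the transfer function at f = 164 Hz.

Step 1 — Angular frequency: ω = 2π·164 = 1030 rad/s.
Step 2 — Transfer function: H(jω) = 1/(1 + jωRC).
Step 3 — Denominator: 1 + jωRC = 1 + j·1030·31.7·5.52e-05 = 1 + j1.803.
Step 4 — H = 0.2352 - j0.4241.
Step 5 — Magnitude: |H| = 0.485 (-6.3 dB); phase: φ = -61.0°.

|H| = 0.485 (-6.3 dB), φ = -61.0°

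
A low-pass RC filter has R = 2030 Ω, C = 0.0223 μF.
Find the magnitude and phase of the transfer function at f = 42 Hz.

Step 1 — Angular frequency: ω = 2π·42 = 263.9 rad/s.
Step 2 — Transfer function: H(jω) = 1/(1 + jωRC).
Step 3 — Denominator: 1 + jωRC = 1 + j·263.9·2030·2.23e-08 = 1 + j0.01195.
Step 4 — H = 0.9999 - j0.01194.
Step 5 — Magnitude: |H| = 0.9999 (-0.0 dB); phase: φ = -0.7°.

|H| = 0.9999 (-0.0 dB), φ = -0.7°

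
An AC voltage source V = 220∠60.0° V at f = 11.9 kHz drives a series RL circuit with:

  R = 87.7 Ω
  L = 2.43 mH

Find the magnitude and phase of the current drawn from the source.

Step 1 — Angular frequency: ω = 2π·f = 2π·1.19e+04 = 7.477e+04 rad/s.
Step 2 — Component impedances:
  R: Z = R = 87.7 Ω
  L: Z = jωL = j·7.477e+04·0.00243 = 0 + j181.7 Ω
Step 3 — Series combination: Z_total = R + L = 87.7 + j181.7 Ω = 201.7∠64.2° Ω.
Step 4 — Source phasor: V = 220∠60.0° V = 110 + j190.5 V.
Step 5 — Ohm's law: I = V / Z_total = (110 + j190.5) / (87.7 + j181.7) = 1.087 - j0.08051 A.
Step 6 — Convert to polar: |I| = 1.09 A, ∠I = -4.2°.

I = 1.09∠-4.2° A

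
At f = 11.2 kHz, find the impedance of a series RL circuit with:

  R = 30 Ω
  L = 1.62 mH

Step 1 — Angular frequency: ω = 2π·f = 2π·1.12e+04 = 7.037e+04 rad/s.
Step 2 — Component impedances:
  R: Z = R = 30 Ω
  L: Z = jωL = j·7.037e+04·0.00162 = 0 + j114 Ω
Step 3 — Series combination: Z_total = R + L = 30 + j114 Ω = 117.9∠75.3° Ω.

Z = 30 + j114 Ω = 117.9∠75.3° Ω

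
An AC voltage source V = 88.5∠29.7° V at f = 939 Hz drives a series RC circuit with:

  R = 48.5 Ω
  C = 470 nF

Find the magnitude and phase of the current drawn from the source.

Step 1 — Angular frequency: ω = 2π·f = 2π·939 = 5900 rad/s.
Step 2 — Component impedances:
  R: Z = R = 48.5 Ω
  C: Z = 1/(jωC) = -j/(ω·C) = 0 - j360.6 Ω
Step 3 — Series combination: Z_total = R + C = 48.5 - j360.6 Ω = 363.9∠-82.3° Ω.
Step 4 — Source phasor: V = 88.5∠29.7° V = 76.87 + j43.85 V.
Step 5 — Ohm's law: I = V / Z_total = (76.87 + j43.85) / (48.5 - j360.6) = -0.09127 + j0.2254 A.
Step 6 — Convert to polar: |I| = 0.2432 A, ∠I = 112.0°.

I = 0.2432∠112.0° A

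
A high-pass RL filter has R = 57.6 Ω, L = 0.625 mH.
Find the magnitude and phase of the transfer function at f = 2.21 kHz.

Step 1 — Angular frequency: ω = 2π·2210 = 1.389e+04 rad/s.
Step 2 — Transfer function: H(jω) = jωL/(R + jωL).
Step 3 — Numerator jωL = j·8.679; denominator R + jωL = 57.6 + j8.679.
Step 4 — H = 0.0222 + j0.1473.
Step 5 — Magnitude: |H| = 0.149 (-16.5 dB); phase: φ = 81.4°.

|H| = 0.149 (-16.5 dB), φ = 81.4°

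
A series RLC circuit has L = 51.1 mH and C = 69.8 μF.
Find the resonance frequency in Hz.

Step 1 — Resonance condition Im(Z)=0 gives ω₀ = 1/√(LC).
Step 2 — ω₀ = 1/√(0.0511·6.98e-05) = 529.5 rad/s.
Step 3 — f₀ = ω₀/(2π) = 84.27 Hz.

f₀ = 84.27 Hz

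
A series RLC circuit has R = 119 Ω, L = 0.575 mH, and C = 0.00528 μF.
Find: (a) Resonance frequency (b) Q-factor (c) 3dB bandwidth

Step 1 — Resonance condition Im(Z)=0 gives ω₀ = 1/√(LC).
Step 2 — ω₀ = 1/√(0.000575·5.28e-09) = 5.739e+05 rad/s.
Step 3 — f₀ = ω₀/(2π) = 9.134e+04 Hz.
Step 4 — Series Q: Q = ω₀L/R = 5.739e+05·0.000575/119 = 2.773.
Step 5 — 3dB bandwidth: Δω = ω₀/Q = 2.07e+05 rad/s; BW = Δω/(2π) = 3.294e+04 Hz.

(a) f₀ = 9.134e+04 Hz  (b) Q = 2.773  (c) BW = 3.294e+04 Hz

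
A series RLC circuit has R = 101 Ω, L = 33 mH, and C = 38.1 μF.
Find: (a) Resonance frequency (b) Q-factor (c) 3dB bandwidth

Step 1 — Resonance condition Im(Z)=0 gives ω₀ = 1/√(LC).
Step 2 — ω₀ = 1/√(0.033·3.81e-05) = 891.8 rad/s.
Step 3 — f₀ = ω₀/(2π) = 141.9 Hz.
Step 4 — Series Q: Q = ω₀L/R = 891.8·0.033/101 = 0.2914.
Step 5 — 3dB bandwidth: Δω = ω₀/Q = 3061 rad/s; BW = Δω/(2π) = 487.1 Hz.

(a) f₀ = 141.9 Hz  (b) Q = 0.2914  (c) BW = 487.1 Hz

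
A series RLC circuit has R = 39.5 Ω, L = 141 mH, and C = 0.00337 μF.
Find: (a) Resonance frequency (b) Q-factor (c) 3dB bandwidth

Step 1 — Resonance: ω₀ = 1/√(LC) = 1/√(0.141·3.37e-09) = 4.587e+04 rad/s.
Step 2 — f₀ = ω₀/(2π) = 7301 Hz.
Step 3 — Series Q: Q = ω₀L/R = 4.587e+04·0.141/39.5 = 163.8.
Step 4 — Bandwidth: Δω = ω₀/Q = 280.1 rad/s; BW = Δω/(2π) = 44.59 Hz.

(a) f₀ = 7301 Hz  (b) Q = 163.8  (c) BW = 44.59 Hz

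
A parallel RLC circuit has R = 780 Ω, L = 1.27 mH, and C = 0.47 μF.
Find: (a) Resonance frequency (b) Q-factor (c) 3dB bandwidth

Step 1 — Resonance: ω₀ = 1/√(LC) = 1/√(0.00127·4.7e-07) = 4.093e+04 rad/s.
Step 2 — f₀ = ω₀/(2π) = 6514 Hz.
Step 3 — Parallel Q: Q = R/(ω₀L) = 780/(4.093e+04·0.00127) = 15.01.
Step 4 — Bandwidth: Δω = ω₀/Q = 2728 rad/s; BW = Δω/(2π) = 434.1 Hz.

(a) f₀ = 6514 Hz  (b) Q = 15.01  (c) BW = 434.1 Hz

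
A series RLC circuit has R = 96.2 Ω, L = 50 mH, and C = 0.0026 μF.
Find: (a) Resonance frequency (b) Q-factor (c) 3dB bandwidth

Step 1 — Resonance condition Im(Z)=0 gives ω₀ = 1/√(LC).
Step 2 — ω₀ = 1/√(0.05·2.6e-09) = 8.771e+04 rad/s.
Step 3 — f₀ = ω₀/(2π) = 1.396e+04 Hz.
Step 4 — Series Q: Q = ω₀L/R = 8.771e+04·0.05/96.2 = 45.59.
Step 5 — 3dB bandwidth: Δω = ω₀/Q = 1924 rad/s; BW = Δω/(2π) = 306.2 Hz.

(a) f₀ = 1.396e+04 Hz  (b) Q = 45.59  (c) BW = 306.2 Hz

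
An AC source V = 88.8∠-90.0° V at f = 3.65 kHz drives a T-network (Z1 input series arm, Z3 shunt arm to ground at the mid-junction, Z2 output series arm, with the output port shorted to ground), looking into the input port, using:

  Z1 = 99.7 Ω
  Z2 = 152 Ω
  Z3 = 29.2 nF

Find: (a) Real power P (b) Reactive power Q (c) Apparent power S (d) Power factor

Step 1 — Angular frequency: ω = 2π·f = 2π·3650 = 2.293e+04 rad/s.
Step 2 — Component impedances:
  Z1: Z = R = 99.7 Ω
  Z2: Z = R = 152 Ω
  Z3: Z = 1/(jωC) = -j/(ω·C) = 0 - j1493 Ω
Step 3 — With the output port shorted to ground, the output series arm Z2 runs from the junction to ground; the shunt arm Z3 also runs from the junction to ground. They appear in parallel: Z3 || Z2 = 150.4 - j15.31 Ω.
Step 4 — Series with input arm Z1: Z_in = Z1 + (Z3 || Z2) = 250.1 - j15.31 Ω = 250.6∠-3.5° Ω.
Step 5 — Source phasor: V = 88.8∠-90.0° V = 0 - j88.8 V.
Step 6 — Current: I = V / Z = 0.02165 - j0.3537 A = 0.3543∠-86.5° A.
Step 7 — Complex power: S = V·I* = 31.41 - j1.923 VA.
Step 8 — Real power: P = Re(S) = 31.41 W.
Step 9 — Reactive power: Q = Im(S) = -1.923 VAR.
Step 10 — Apparent power: |S| = 31.47 VA.
Step 11 — Power factor: PF = P/|S| = 0.9981 (leading).

(a) P = 31.41 W  (b) Q = -1.923 VAR  (c) S = 31.47 VA  (d) PF = 0.9981 (leading)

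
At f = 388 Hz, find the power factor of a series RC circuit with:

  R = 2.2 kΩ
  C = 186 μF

Step 1 — Angular frequency: ω = 2π·f = 2π·388 = 2438 rad/s.
Step 2 — Component impedances:
  R: Z = R = 2200 Ω
  C: Z = 1/(jωC) = -j/(ω·C) = 0 - j2.205 Ω
Step 3 — Series combination: Z_total = R + C = 2200 - j2.205 Ω = 2200∠-0.1° Ω.
Step 4 — Power factor: PF = cos(φ) = Re(Z)/|Z| = 2200/2200 = 1.
Step 5 — Type: Im(Z) = -2.205 ⇒ leading (phase φ = -0.1°).

PF = 1 (leading, φ = -0.1°)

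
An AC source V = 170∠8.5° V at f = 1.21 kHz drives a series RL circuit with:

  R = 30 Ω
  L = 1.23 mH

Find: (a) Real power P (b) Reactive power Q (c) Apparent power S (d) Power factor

Step 1 — Angular frequency: ω = 2π·f = 2π·1210 = 7603 rad/s.
Step 2 — Component impedances:
  R: Z = R = 30 Ω
  L: Z = jωL = j·7603·0.00123 = 0 + j9.351 Ω
Step 3 — Series combination: Z_total = R + L = 30 + j9.351 Ω = 31.42∠17.3° Ω.
Step 4 — Source phasor: V = 170∠8.5° V = 168.1 + j25.13 V.
Step 5 — Current: I = V / Z = 5.346 - j0.8288 A = 5.41∠-8.8° A.
Step 6 — Complex power: S = V·I* = 878 + j273.7 VA.
Step 7 — Real power: P = Re(S) = 878 W.
Step 8 — Reactive power: Q = Im(S) = 273.7 VAR.
Step 9 — Apparent power: |S| = 919.7 VA.
Step 10 — Power factor: PF = P/|S| = 0.9547 (lagging).

(a) P = 878 W  (b) Q = 273.7 VAR  (c) S = 919.7 VA  (d) PF = 0.9547 (lagging)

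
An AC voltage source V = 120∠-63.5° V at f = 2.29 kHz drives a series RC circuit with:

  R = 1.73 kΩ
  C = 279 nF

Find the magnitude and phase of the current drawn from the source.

Step 1 — Angular frequency: ω = 2π·f = 2π·2290 = 1.439e+04 rad/s.
Step 2 — Component impedances:
  R: Z = R = 1730 Ω
  C: Z = 1/(jωC) = -j/(ω·C) = 0 - j249.1 Ω
Step 3 — Series combination: Z_total = R + C = 1730 - j249.1 Ω = 1748∠-8.2° Ω.
Step 4 — Source phasor: V = 120∠-63.5° V = 53.54 - j107.4 V.
Step 5 — Ohm's law: I = V / Z_total = (53.54 - j107.4) / (1730 - j249.1) = 0.03908 - j0.05645 A.
Step 6 — Convert to polar: |I| = 0.06866 A, ∠I = -55.3°.

I = 0.06866∠-55.3° A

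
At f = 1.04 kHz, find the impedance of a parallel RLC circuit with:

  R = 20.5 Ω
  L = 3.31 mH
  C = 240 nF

Step 1 — Angular frequency: ω = 2π·f = 2π·1040 = 6535 rad/s.
Step 2 — Component impedances:
  R: Z = R = 20.5 Ω
  L: Z = jωL = j·6535·0.00331 = 0 + j21.63 Ω
  C: Z = 1/(jωC) = -j/(ω·C) = 0 - j637.6 Ω
Step 3 — Parallel combination: 1/Z_total = 1/R + 1/L + 1/C; Z_total = 11.15 + j10.21 Ω = 15.12∠42.5° Ω.

Z = 11.15 + j10.21 Ω = 15.12∠42.5° Ω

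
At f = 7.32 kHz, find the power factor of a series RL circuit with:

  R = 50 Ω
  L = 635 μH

Step 1 — Angular frequency: ω = 2π·f = 2π·7320 = 4.599e+04 rad/s.
Step 2 — Component impedances:
  R: Z = R = 50 Ω
  L: Z = jωL = j·4.599e+04·0.000635 = 0 + j29.21 Ω
Step 3 — Series combination: Z_total = R + L = 50 + j29.21 Ω = 57.9∠30.3° Ω.
Step 4 — Power factor: PF = cos(φ) = Re(Z)/|Z| = 50/57.905 = 0.8635.
Step 5 — Type: Im(Z) = 29.21 ⇒ lagging (phase φ = 30.3°).

PF = 0.8635 (lagging, φ = 30.3°)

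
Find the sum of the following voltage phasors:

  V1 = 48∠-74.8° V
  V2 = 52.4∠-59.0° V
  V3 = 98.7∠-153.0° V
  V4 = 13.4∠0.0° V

Step 1 — Convert each phasor to rectangular form:
  V1 = 48·(cos(-74.8°) + j·sin(-74.8°)) = 12.59 - j46.32 V
  V2 = 52.4·(cos(-59.0°) + j·sin(-59.0°)) = 26.99 - j44.92 V
  V3 = 98.7·(cos(-153.0°) + j·sin(-153.0°)) = -87.94 - j44.81 V
  V4 = 13.4·(cos(0.0°) + j·sin(0.0°)) = 13.4 V
Step 2 — Sum components: V_total = -34.97 - j136 V.
Step 3 — Convert to polar: |V_total| = 140.5 V, ∠V_total = -104.4°.

V_total = 140.5∠-104.4° V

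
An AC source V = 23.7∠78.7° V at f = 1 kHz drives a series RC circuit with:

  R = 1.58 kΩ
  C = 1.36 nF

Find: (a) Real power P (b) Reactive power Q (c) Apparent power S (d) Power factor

Step 1 — Angular frequency: ω = 2π·f = 2π·1000 = 6283 rad/s.
Step 2 — Component impedances:
  R: Z = R = 1580 Ω
  C: Z = 1/(jωC) = -j/(ω·C) = 0 - j1.17e+05 Ω
Step 3 — Series combination: Z_total = R + C = 1580 - j1.17e+05 Ω = 1.17e+05∠-89.2° Ω.
Step 4 — Source phasor: V = 23.7∠78.7° V = 4.644 + j23.24 V.
Step 5 — Current: I = V / Z = -0.000198 + j4.236e-05 A = 0.0002025∠167.9° A.
Step 6 — Complex power: S = V·I* = 6.479e-05 - j0.004799 VA.
Step 7 — Real power: P = Re(S) = 6.479e-05 W.
Step 8 — Reactive power: Q = Im(S) = -0.004799 VAR.
Step 9 — Apparent power: |S| = 0.004799 VA.
Step 10 — Power factor: PF = P/|S| = 0.0135 (leading).

(a) P = 6.479e-05 W  (b) Q = -0.004799 VAR  (c) S = 0.004799 VA  (d) PF = 0.0135 (leading)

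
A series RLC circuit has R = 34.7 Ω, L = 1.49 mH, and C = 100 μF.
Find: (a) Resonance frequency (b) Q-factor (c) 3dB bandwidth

Step 1 — Resonance: ω₀ = 1/√(LC) = 1/√(0.00149·0.0001) = 2591 rad/s.
Step 2 — f₀ = ω₀/(2π) = 412.3 Hz.
Step 3 — Series Q: Q = ω₀L/R = 2591·0.00149/34.7 = 0.1112.
Step 4 — Bandwidth: Δω = ω₀/Q = 2.329e+04 rad/s; BW = Δω/(2π) = 3706 Hz.

(a) f₀ = 412.3 Hz  (b) Q = 0.1112  (c) BW = 3706 Hz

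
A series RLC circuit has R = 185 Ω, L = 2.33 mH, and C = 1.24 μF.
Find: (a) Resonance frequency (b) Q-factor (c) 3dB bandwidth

Step 1 — Resonance: ω₀ = 1/√(LC) = 1/√(0.00233·1.24e-06) = 1.86e+04 rad/s.
Step 2 — f₀ = ω₀/(2π) = 2961 Hz.
Step 3 — Series Q: Q = ω₀L/R = 1.86e+04·0.00233/185 = 0.2343.
Step 4 — Bandwidth: Δω = ω₀/Q = 7.94e+04 rad/s; BW = Δω/(2π) = 1.264e+04 Hz.

(a) f₀ = 2961 Hz  (b) Q = 0.2343  (c) BW = 1.264e+04 Hz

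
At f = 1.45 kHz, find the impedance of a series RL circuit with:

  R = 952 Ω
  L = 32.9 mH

Step 1 — Angular frequency: ω = 2π·f = 2π·1450 = 9111 rad/s.
Step 2 — Component impedances:
  R: Z = R = 952 Ω
  L: Z = jωL = j·9111·0.0329 = 0 + j299.7 Ω
Step 3 — Series combination: Z_total = R + L = 952 + j299.7 Ω = 998.1∠17.5° Ω.

Z = 952 + j299.7 Ω = 998.1∠17.5° Ω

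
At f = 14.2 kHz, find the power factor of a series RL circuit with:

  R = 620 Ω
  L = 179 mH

Step 1 — Angular frequency: ω = 2π·f = 2π·1.42e+04 = 8.922e+04 rad/s.
Step 2 — Component impedances:
  R: Z = R = 620 Ω
  L: Z = jωL = j·8.922e+04·0.179 = 0 + j1.597e+04 Ω
Step 3 — Series combination: Z_total = R + L = 620 + j1.597e+04 Ω = 1.598e+04∠87.8° Ω.
Step 4 — Power factor: PF = cos(φ) = Re(Z)/|Z| = 620/15983 = 0.03879.
Step 5 — Type: Im(Z) = 1.597e+04 ⇒ lagging (phase φ = 87.8°).

PF = 0.03879 (lagging, φ = 87.8°)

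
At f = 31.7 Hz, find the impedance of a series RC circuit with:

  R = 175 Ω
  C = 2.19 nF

Step 1 — Angular frequency: ω = 2π·f = 2π·31.7 = 199.2 rad/s.
Step 2 — Component impedances:
  R: Z = R = 175 Ω
  C: Z = 1/(jωC) = -j/(ω·C) = 0 - j2.293e+06 Ω
Step 3 — Series combination: Z_total = R + C = 175 - j2.293e+06 Ω = 2.293e+06∠-90.0° Ω.

Z = 175 - j2.293e+06 Ω = 2.293e+06∠-90.0° Ω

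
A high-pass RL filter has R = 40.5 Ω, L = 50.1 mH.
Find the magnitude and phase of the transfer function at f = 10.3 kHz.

Step 1 — Angular frequency: ω = 2π·1.03e+04 = 6.472e+04 rad/s.
Step 2 — Transfer function: H(jω) = jωL/(R + jωL).
Step 3 — Numerator jωL = j·3242; denominator R + jωL = 40.5 + j3242.
Step 4 — H = 0.9998 + j0.01249.
Step 5 — Magnitude: |H| = 0.9999 (-0.0 dB); phase: φ = 0.7°.

|H| = 0.9999 (-0.0 dB), φ = 0.7°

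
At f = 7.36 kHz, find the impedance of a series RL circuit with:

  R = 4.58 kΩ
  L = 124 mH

Step 1 — Angular frequency: ω = 2π·f = 2π·7360 = 4.624e+04 rad/s.
Step 2 — Component impedances:
  R: Z = R = 4580 Ω
  L: Z = jωL = j·4.624e+04·0.124 = 0 + j5734 Ω
Step 3 — Series combination: Z_total = R + L = 4580 + j5734 Ω = 7339∠51.4° Ω.

Z = 4580 + j5734 Ω = 7339∠51.4° Ω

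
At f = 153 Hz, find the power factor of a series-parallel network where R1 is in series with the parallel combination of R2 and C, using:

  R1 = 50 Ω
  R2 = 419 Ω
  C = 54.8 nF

Step 1 — Angular frequency: ω = 2π·f = 2π·153 = 961.3 rad/s.
Step 2 — Component impedances:
  R1: Z = R = 50 Ω
  R2: Z = R = 419 Ω
  C: Z = 1/(jωC) = -j/(ω·C) = 0 - j1.898e+04 Ω
Step 3 — Parallel branch: R2 || C = 1/(1/R2 + 1/C) = 418.8 - j9.244 Ω.
Step 4 — Series with R1: Z_total = R1 + (R2 || C) = 468.8 - j9.244 Ω = 468.9∠-1.1° Ω.
Step 5 — Power factor: PF = cos(φ) = Re(Z)/|Z| = 468.8/468.9 = 0.9998.
Step 6 — Type: Im(Z) = -9.244 ⇒ leading (phase φ = -1.1°).

PF = 0.9998 (leading, φ = -1.1°)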